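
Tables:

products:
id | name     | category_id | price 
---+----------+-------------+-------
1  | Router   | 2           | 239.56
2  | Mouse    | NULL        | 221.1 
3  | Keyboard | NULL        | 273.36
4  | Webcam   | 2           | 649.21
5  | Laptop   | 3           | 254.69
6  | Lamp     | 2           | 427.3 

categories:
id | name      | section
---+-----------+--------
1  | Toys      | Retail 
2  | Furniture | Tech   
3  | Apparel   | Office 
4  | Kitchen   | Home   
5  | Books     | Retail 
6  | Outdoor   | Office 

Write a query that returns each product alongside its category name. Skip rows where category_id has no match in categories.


INNER JOIN keeps only products rows whose category_id matches an id in categories. Walk through each product:
  - product 1 (Router): category_id=2 -> matches Furniture
  - product 2 (Mouse): category_id=NULL, no match -> dropped
  - product 3 (Keyboard): category_id=NULL, no match -> dropped
  - product 4 (Webcam): category_id=2 -> matches Furniture
  - product 5 (Laptop): category_id=3 -> matches Apparel
  - product 6 (Lamp): category_id=2 -> matches Furniture
So 2 of 6 rows are dropped.

SQL:
SELECT a.name, b.name AS category
FROM products a
INNER JOIN categories b ON a.category_id = b.id

Result:
name   | category 
-------+----------
Router | Furniture
Webcam | Furniture
Laptop | Apparel  
Lamp   | Furniture


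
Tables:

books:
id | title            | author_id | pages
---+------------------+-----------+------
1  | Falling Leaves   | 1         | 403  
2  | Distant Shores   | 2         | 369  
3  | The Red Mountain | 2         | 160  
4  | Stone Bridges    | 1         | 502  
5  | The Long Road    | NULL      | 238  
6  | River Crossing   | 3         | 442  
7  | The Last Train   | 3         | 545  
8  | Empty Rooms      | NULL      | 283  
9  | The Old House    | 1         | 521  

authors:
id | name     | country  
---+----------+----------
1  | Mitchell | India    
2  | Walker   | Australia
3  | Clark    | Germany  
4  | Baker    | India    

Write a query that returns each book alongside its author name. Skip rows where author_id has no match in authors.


INNER JOIN keeps only books rows whose author_id matches an id in authors. Walk through each book:
  - book 1 (Falling Leaves): author_id=1 -> matches Mitchell
  - book 2 (Distant Shores): author_id=2 -> matches Walker
  - book 3 (The Red Mountain): author_id=2 -> matches Walker
  - book 4 (Stone Bridges): author_id=1 -> matches Mitchell
  - book 5 (The Long Road): author_id=NULL, no match -> dropped
  - book 6 (River Crossing): author_id=3 -> matches Clark
  - book 7 (The Last Train): author_id=3 -> matches Clark
  - book 8 (Empty Rooms): author_id=NULL, no match -> dropped
  - book 9 (The Old House): author_id=1 -> matches Mitchell
So 2 of 9 rows are dropped.

SQL:
SELECT a.title, b.name AS author
FROM books a
INNER JOIN authors b ON a.author_id = b.id

Result:
title            | author  
-----------------+---------
Falling Leaves   | Mitchell
Distant Shores   | Walker  
The Red Mountain | Walker  
Stone Bridges    | Mitchell
River Crossing   | Clark   
The Last Train   | Clark   
The Old House    | Mitchell


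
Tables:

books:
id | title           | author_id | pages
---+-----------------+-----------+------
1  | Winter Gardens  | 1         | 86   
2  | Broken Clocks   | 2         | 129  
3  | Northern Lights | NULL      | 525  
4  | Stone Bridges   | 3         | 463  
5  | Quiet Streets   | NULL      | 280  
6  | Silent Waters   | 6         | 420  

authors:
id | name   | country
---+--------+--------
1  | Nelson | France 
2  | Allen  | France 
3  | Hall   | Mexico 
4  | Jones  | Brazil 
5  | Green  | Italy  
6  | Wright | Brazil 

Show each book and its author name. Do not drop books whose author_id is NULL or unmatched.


LEFT JOIN keeps every row from books (the left table); where author_id has no match in authors, the author columns become NULL. Walk through each book:
  - book 1 (Winter Gardens): author_id=1 -> matches Nelson
  - book 2 (Broken Clocks): author_id=2 -> matches Allen
  - book 3 (Northern Lights): author_id=NULL, no match -> kept with NULL
  - book 4 (Stone Bridges): author_id=3 -> matches Hall
  - book 5 (Quiet Streets): author_id=NULL, no match -> kept with NULL
  - book 6 (Silent Waters): author_id=6 -> matches Wright
All 6 rows appear; 2 have NULL author.

SQL:
SELECT a.title, b.name AS author
FROM books a
LEFT JOIN authors b ON a.author_id = b.id

Result:
title           | author
----------------+-------
Winter Gardens  | Nelson
Broken Clocks   | Allen 
Northern Lights | NULL  
Stone Bridges   | Hall  
Quiet Streets   | NULL  
Silent Waters   | Wright


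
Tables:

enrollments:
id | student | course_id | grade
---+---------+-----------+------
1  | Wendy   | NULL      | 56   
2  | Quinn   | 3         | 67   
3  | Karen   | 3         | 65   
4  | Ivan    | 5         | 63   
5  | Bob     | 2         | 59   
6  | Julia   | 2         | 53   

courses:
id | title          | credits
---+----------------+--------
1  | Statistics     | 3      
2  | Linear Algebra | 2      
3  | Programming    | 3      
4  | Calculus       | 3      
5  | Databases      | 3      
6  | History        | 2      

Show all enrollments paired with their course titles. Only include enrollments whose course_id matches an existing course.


INNER JOIN keeps only enrollments rows whose course_id matches an id in courses. Walk through each enrollment:
  - enrollment 1 (Wendy): course_id=NULL, no match -> dropped
  - enrollment 2 (Quinn): course_id=3 -> matches Programming
  - enrollment 3 (Karen): course_id=3 -> matches Programming
  - enrollment 4 (Ivan): course_id=5 -> matches Databases
  - enrollment 5 (Bob): course_id=2 -> matches Linear Algebra
  - enrollment 6 (Julia): course_id=2 -> matches Linear Algebra
So 1 of 6 rows is dropped.

SQL:
SELECT a.student, b.title AS course
FROM enrollments a
INNER JOIN courses b ON a.course_id = b.id

Result:
student | course        
--------+---------------
Quinn   | Programming   
Karen   | Programming   
Ivan    | Databases     
Bob     | Linear Algebra
Julia   | Linear Algebra


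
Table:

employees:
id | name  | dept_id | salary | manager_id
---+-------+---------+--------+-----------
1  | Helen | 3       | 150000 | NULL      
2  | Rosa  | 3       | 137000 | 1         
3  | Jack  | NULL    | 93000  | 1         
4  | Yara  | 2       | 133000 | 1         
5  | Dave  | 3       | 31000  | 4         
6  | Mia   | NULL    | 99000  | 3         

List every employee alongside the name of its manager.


This is a self-join: employees is joined to a second copy of itself, matching each row's manager_id to another row's id. Use LEFT JOIN so rows with manager_id=NULL are kept.
  - employee 1 (Helen): manager_id=NULL -> NULL
  - employee 2 (Rosa): manager_id=1 -> Helen
  - employee 3 (Jack): manager_id=1 -> Helen
  - employee 4 (Yara): manager_id=1 -> Helen
  - employee 5 (Dave): manager_id=4 -> Yara
  - employee 6 (Mia): manager_id=3 -> Jack

SQL:
SELECT a.name AS item, b.name AS manager
FROM employees a
LEFT JOIN employees b ON a.manager_id = b.id

Result:
item  | manager
------+--------
Helen | NULL   
Rosa  | Helen  
Jack  | Helen  
Yara  | Helen  
Dave  | Yara   
Mia   | Jack   


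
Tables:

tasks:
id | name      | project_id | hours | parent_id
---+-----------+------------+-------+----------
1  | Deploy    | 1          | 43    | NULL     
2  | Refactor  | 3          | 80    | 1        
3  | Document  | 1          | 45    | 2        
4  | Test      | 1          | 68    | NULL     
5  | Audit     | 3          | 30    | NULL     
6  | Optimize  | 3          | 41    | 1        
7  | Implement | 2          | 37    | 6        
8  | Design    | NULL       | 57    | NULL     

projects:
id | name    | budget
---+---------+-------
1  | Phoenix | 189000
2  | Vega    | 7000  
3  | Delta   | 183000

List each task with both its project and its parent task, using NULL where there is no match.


Two LEFT JOINs from the same base table tasks: one to projects via project_id, one to tasks itself via parent_id. Both are LEFT so every task is preserved.
Match against projects:
  - task 1 (Deploy): project_id=1 -> matches Phoenix
  - task 2 (Refactor): project_id=3 -> matches Delta
  - task 3 (Document): project_id=1 -> matches Phoenix
  - task 4 (Test): project_id=1 -> matches Phoenix
  - task 5 (Audit): project_id=3 -> matches Delta
  - task 6 (Optimize): project_id=3 -> matches Delta
  - task 7 (Implement): project_id=2 -> matches Vega
  - task 8 (Design): project_id=NULL, no match -> kept with NULL
Match against tasks (self):
  - task 1 (Deploy): parent_id=NULL -> NULL
  - task 2 (Refactor): parent_id=1 -> Deploy
  - task 3 (Document): parent_id=2 -> Refactor
  - task 4 (Test): parent_id=NULL -> NULL
  - task 5 (Audit): parent_id=NULL -> NULL
  - task 6 (Optimize): parent_id=1 -> Deploy
  - task 7 (Implement): parent_id=6 -> Optimize
  - task 8 (Design): parent_id=NULL -> NULL

SQL:
SELECT a.name, b.name AS project, c.name AS parent
FROM tasks a
LEFT JOIN projects b ON a.project_id = b.id
LEFT JOIN tasks c ON a.parent_id = c.id

Result:
name      | project | parent  
----------+---------+---------
Deploy    | Phoenix | NULL    
Refactor  | Delta   | Deploy  
Document  | Phoenix | Refactor
Test      | Phoenix | NULL    
Audit     | Delta   | NULL    
Optimize  | Delta   | Deploy  
Implement | Vega    | Optimize
Design    | NULL    | NULL    


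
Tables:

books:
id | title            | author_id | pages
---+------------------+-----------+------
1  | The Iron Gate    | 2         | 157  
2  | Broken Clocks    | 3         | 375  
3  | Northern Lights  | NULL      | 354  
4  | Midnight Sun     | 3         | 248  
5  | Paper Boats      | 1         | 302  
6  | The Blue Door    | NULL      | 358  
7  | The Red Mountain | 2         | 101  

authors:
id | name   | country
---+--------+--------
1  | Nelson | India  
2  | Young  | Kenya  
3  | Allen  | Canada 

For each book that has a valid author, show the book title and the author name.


INNER JOIN keeps only books rows whose author_id matches an id in authors. Walk through each book:
  - book 1 (The Iron Gate): author_id=2 -> matches Young
  - book 2 (Broken Clocks): author_id=3 -> matches Allen
  - book 3 (Northern Lights): author_id=NULL, no match -> dropped
  - book 4 (Midnight Sun): author_id=3 -> matches Allen
  - book 5 (Paper Boats): author_id=1 -> matches Nelson
  - book 6 (The Blue Door): author_id=NULL, no match -> dropped
  - book 7 (The Red Mountain): author_id=2 -> matches Young
So 2 of 7 rows are dropped.

SQL:
SELECT a.title, b.name AS author
FROM books a
INNER JOIN authors b ON a.author_id = b.id

Result:
title            | author
-----------------+-------
The Iron Gate    | Young 
Broken Clocks    | Allen 
Midnight Sun     | Allen 
Paper Boats      | Nelson
The Red Mountain | Young 


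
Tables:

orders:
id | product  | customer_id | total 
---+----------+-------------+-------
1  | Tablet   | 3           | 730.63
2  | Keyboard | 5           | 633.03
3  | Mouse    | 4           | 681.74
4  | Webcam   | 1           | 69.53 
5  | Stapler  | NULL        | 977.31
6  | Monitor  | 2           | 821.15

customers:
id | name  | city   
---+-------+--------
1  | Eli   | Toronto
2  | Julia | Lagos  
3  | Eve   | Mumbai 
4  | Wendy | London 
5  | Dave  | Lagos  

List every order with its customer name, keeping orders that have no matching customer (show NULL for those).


LEFT JOIN keeps every row from orders (the left table); where customer_id has no match in customers, the customer columns become NULL. Walk through each order:
  - order 1 (Tablet): customer_id=3 -> matches Eve
  - order 2 (Keyboard): customer_id=5 -> matches Dave
  - order 3 (Mouse): customer_id=4 -> matches Wendy
  - order 4 (Webcam): customer_id=1 -> matches Eli
  - order 5 (Stapler): customer_id=NULL, no match -> kept with NULL
  - order 6 (Monitor): customer_id=2 -> matches Julia
All 6 rows appear; 1 has NULL customer.

SQL:
SELECT a.product, b.name AS customer
FROM orders a
LEFT JOIN customers b ON a.customer_id = b.id

Result:
product  | customer
---------+---------
Tablet   | Eve     
Keyboard | Dave    
Mouse    | Wendy   
Webcam   | Eli     
Stapler  | NULL    
Monitor  | Julia   


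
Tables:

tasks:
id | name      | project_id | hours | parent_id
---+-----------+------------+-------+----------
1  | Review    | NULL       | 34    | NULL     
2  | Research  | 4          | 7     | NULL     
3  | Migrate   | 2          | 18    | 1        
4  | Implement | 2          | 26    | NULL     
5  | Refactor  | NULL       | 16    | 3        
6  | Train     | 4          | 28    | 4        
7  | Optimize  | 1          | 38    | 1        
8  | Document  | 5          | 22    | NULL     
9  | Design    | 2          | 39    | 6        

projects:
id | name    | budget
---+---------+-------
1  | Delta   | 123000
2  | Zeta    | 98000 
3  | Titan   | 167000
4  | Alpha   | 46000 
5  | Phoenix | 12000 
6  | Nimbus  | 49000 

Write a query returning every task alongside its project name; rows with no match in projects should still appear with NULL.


LEFT JOIN keeps every row from tasks (the left table); where project_id has no match in projects, the project columns become NULL. Walk through each task:
  - task 1 (Review): project_id=NULL, no match -> kept with NULL
  - task 2 (Research): project_id=4 -> matches Alpha
  - task 3 (Migrate): project_id=2 -> matches Zeta
  - task 4 (Implement): project_id=2 -> matches Zeta
  - task 5 (Refactor): project_id=NULL, no match -> kept with NULL
  - task 6 (Train): project_id=4 -> matches Alpha
  - task 7 (Optimize): project_id=1 -> matches Delta
  - task 8 (Document): project_id=5 -> matches Phoenix
  - task 9 (Design): project_id=2 -> matches Zeta
All 9 rows appear; 2 have NULL project.

SQL:
SELECT a.name, b.name AS project
FROM tasks a
LEFT JOIN projects b ON a.project_id = b.id

Result:
name      | project
----------+--------
Review    | NULL   
Research  | Alpha  
Migrate   | Zeta   
Implement | Zeta   
Refactor  | NULL   
Train     | Alpha  
Optimize  | Delta  
Document  | Phoenix
Design    | Zeta   


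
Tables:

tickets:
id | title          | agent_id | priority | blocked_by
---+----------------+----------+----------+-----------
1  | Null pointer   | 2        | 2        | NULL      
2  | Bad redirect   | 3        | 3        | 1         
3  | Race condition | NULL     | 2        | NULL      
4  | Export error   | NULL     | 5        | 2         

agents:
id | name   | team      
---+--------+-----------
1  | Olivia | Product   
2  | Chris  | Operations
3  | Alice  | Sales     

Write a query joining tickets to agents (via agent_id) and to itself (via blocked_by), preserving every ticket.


Two LEFT JOINs from the same base table tickets: one to agents via agent_id, one to tickets itself via blocked_by. Both are LEFT so every ticket is preserved.
Match against agents:
  - ticket 1 (Null pointer): agent_id=2 -> matches Chris
  - ticket 2 (Bad redirect): agent_id=3 -> matches Alice
  - ticket 3 (Race condition): agent_id=NULL, no match -> kept with NULL
  - ticket 4 (Export error): agent_id=NULL, no match -> kept with NULL
Match against tickets (self):
  - ticket 1 (Null pointer): blocked_by=NULL -> NULL
  - ticket 2 (Bad redirect): blocked_by=1 -> Null pointer
  - ticket 3 (Race condition): blocked_by=NULL -> NULL
  - ticket 4 (Export error): blocked_by=2 -> Bad redirect

SQL:
SELECT a.title, b.name AS agent, c.title AS blocked_by
FROM tickets a
LEFT JOIN agents b ON a.agent_id = b.id
LEFT JOIN tickets c ON a.blocked_by = c.id

Result:
title          | agent | blocked_by  
---------------+-------+-------------
Null pointer   | Chris | NULL        
Bad redirect   | Alice | Null pointer
Race condition | NULL  | NULL        
Export error   | NULL  | Bad redirect


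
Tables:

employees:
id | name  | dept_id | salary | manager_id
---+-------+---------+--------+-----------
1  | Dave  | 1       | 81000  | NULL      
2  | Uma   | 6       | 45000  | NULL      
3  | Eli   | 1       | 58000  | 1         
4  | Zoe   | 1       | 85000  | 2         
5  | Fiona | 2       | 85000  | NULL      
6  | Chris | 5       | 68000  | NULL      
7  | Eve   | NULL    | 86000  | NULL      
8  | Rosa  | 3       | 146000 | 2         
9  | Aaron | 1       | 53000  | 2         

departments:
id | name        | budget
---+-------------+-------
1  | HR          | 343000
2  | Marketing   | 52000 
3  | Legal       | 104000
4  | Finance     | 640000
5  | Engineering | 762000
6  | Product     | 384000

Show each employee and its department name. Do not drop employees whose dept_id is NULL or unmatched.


LEFT JOIN keeps every row from employees (the left table); where dept_id has no match in departments, the department columns become NULL. Walk through each employee:
  - employee 1 (Dave): dept_id=1 -> matches HR
  - employee 2 (Uma): dept_id=6 -> matches Product
  - employee 3 (Eli): dept_id=1 -> matches HR
  - employee 4 (Zoe): dept_id=1 -> matches HR
  - employee 5 (Fiona): dept_id=2 -> matches Marketing
  - employee 6 (Chris): dept_id=5 -> matches Engineering
  - employee 7 (Eve): dept_id=NULL, no match -> kept with NULL
  - employee 8 (Rosa): dept_id=3 -> matches Legal
  - employee 9 (Aaron): dept_id=1 -> matches HR
All 9 rows appear; 1 has NULL department.

SQL:
SELECT a.name, b.name AS department
FROM employees a
LEFT JOIN departments b ON a.dept_id = b.id

Result:
name  | department 
------+------------
Dave  | HR         
Uma   | Product    
Eli   | HR         
Zoe   | HR         
Fiona | Marketing  
Chris | Engineering
Eve   | NULL       
Rosa  | Legal      
Aaron | HR         


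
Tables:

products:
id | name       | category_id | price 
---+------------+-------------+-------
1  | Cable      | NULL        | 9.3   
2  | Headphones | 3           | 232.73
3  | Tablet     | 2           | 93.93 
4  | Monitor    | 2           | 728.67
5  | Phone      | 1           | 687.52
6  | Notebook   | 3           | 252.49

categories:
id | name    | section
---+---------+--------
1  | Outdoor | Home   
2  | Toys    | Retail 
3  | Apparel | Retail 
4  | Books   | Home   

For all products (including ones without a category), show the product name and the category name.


LEFT JOIN keeps every row from products (the left table); where category_id has no match in categories, the category columns become NULL. Walk through each product:
  - product 1 (Cable): category_id=NULL, no match -> kept with NULL
  - product 2 (Headphones): category_id=3 -> matches Apparel
  - product 3 (Tablet): category_id=2 -> matches Toys
  - product 4 (Monitor): category_id=2 -> matches Toys
  - product 5 (Phone): category_id=1 -> matches Outdoor
  - product 6 (Notebook): category_id=3 -> matches Apparel
All 6 rows appear; 1 has NULL category.

SQL:
SELECT a.name, b.name AS category
FROM products a
LEFT JOIN categories b ON a.category_id = b.id

Result:
name       | category
-----------+---------
Cable      | NULL    
Headphones | Apparel 
Tablet     | Toys    
Monitor    | Toys    
Phone      | Outdoor 
Notebook   | Apparel 


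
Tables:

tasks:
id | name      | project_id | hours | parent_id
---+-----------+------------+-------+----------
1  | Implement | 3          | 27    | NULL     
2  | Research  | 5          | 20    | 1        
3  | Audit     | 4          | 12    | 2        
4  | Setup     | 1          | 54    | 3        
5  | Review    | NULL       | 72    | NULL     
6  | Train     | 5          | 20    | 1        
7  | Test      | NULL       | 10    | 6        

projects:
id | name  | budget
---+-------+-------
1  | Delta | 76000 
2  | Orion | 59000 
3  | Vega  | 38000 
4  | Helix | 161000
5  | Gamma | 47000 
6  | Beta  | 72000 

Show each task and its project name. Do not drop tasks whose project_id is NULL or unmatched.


LEFT JOIN keeps every row from tasks (the left table); where project_id has no match in projects, the project columns become NULL. Walk through each task:
  - task 1 (Implement): project_id=3 -> matches Vega
  - task 2 (Research): project_id=5 -> matches Gamma
  - task 3 (Audit): project_id=4 -> matches Helix
  - task 4 (Setup): project_id=1 -> matches Delta
  - task 5 (Review): project_id=NULL, no match -> kept with NULL
  - task 6 (Train): project_id=5 -> matches Gamma
  - task 7 (Test): project_id=NULL, no match -> kept with NULL
All 7 rows appear; 2 have NULL project.

SQL:
SELECT a.name, b.name AS project
FROM tasks a
LEFT JOIN projects b ON a.project_id = b.id

Result:
name      | project
----------+--------
Implement | Vega   
Research  | Gamma  
Audit     | Helix  
Setup     | Delta  
Review    | NULL   
Train     | Gamma  
Test      | NULL   


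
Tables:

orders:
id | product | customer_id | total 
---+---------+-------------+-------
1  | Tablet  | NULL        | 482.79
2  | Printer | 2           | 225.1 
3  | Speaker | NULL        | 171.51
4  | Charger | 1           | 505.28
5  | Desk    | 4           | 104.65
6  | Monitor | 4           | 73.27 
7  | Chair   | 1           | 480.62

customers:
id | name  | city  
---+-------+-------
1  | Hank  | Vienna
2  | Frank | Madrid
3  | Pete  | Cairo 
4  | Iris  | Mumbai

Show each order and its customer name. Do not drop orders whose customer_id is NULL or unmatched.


LEFT JOIN keeps every row from orders (the left table); where customer_id has no match in customers, the customer columns become NULL. Walk through each order:
  - order 1 (Tablet): customer_id=NULL, no match -> kept with NULL
  - order 2 (Printer): customer_id=2 -> matches Frank
  - order 3 (Speaker): customer_id=NULL, no match -> kept with NULL
  - order 4 (Charger): customer_id=1 -> matches Hank
  - order 5 (Desk): customer_id=4 -> matches Iris
  - order 6 (Monitor): customer_id=4 -> matches Iris
  - order 7 (Chair): customer_id=1 -> matches Hank
All 7 rows appear; 2 have NULL customer.

SQL:
SELECT a.product, b.name AS customer
FROM orders a
LEFT JOIN customers b ON a.customer_id = b.id

Result:
product | customer
--------+---------
Tablet  | NULL    
Printer | Frank   
Speaker | NULL    
Charger | Hank    
Desk    | Iris    
Monitor | Iris    
Chair   | Hank    


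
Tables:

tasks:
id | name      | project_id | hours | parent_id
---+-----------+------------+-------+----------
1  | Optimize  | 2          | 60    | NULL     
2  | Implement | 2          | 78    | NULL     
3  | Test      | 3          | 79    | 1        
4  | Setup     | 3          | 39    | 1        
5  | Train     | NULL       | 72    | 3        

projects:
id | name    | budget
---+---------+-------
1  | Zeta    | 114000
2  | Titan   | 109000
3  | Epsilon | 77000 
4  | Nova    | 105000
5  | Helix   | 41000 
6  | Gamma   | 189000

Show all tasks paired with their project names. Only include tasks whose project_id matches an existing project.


INNER JOIN keeps only tasks rows whose project_id matches an id in projects. Walk through each task:
  - task 1 (Optimize): project_id=2 -> matches Titan
  - task 2 (Implement): project_id=2 -> matches Titan
  - task 3 (Test): project_id=3 -> matches Epsilon
  - task 4 (Setup): project_id=3 -> matches Epsilon
  - task 5 (Train): project_id=NULL, no match -> dropped
So 1 of 5 rows is dropped.

SQL:
SELECT a.name, b.name AS project
FROM tasks a
INNER JOIN projects b ON a.project_id = b.id

Result:
name      | project
----------+--------
Optimize  | Titan  
Implement | Titan  
Test      | Epsilon
Setup     | Epsilon


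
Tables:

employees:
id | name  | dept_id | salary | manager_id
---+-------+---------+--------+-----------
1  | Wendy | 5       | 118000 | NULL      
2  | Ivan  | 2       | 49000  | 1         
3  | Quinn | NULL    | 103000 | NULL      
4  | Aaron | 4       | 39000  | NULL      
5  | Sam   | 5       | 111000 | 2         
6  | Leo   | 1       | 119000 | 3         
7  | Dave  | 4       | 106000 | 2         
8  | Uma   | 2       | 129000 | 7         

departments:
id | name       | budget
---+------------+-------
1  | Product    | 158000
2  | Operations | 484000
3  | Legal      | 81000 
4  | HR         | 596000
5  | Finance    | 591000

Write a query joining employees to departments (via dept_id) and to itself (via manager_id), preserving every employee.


Two LEFT JOINs from the same base table employees: one to departments via dept_id, one to employees itself via manager_id. Both are LEFT so every employee is preserved.
Match against departments:
  - employee 1 (Wendy): dept_id=5 -> matches Finance
  - employee 2 (Ivan): dept_id=2 -> matches Operations
  - employee 3 (Quinn): dept_id=NULL, no match -> kept with NULL
  - employee 4 (Aaron): dept_id=4 -> matches HR
  - employee 5 (Sam): dept_id=5 -> matches Finance
  - employee 6 (Leo): dept_id=1 -> matches Product
  - employee 7 (Dave): dept_id=4 -> matches HR
  - employee 8 (Uma): dept_id=2 -> matches Operations
Match against employees (self):
  - employee 1 (Wendy): manager_id=NULL -> NULL
  - employee 2 (Ivan): manager_id=1 -> Wendy
  - employee 3 (Quinn): manager_id=NULL -> NULL
  - employee 4 (Aaron): manager_id=NULL -> NULL
  - employee 5 (Sam): manager_id=2 -> Ivan
  - employee 6 (Leo): manager_id=3 -> Quinn
  - employee 7 (Dave): manager_id=2 -> Ivan
  - employee 8 (Uma): manager_id=7 -> Dave

SQL:
SELECT a.name, b.name AS department, c.name AS manager
FROM employees a
LEFT JOIN departments b ON a.dept_id = b.id
LEFT JOIN employees c ON a.manager_id = c.id

Result:
name  | department | manager
------+------------+--------
Wendy | Finance    | NULL   
Ivan  | Operations | Wendy  
Quinn | NULL       | NULL   
Aaron | HR         | NULL   
Sam   | Finance    | Ivan   
Leo   | Product    | Quinn  
Dave  | HR         | Ivan   
Uma   | Operations | Dave   


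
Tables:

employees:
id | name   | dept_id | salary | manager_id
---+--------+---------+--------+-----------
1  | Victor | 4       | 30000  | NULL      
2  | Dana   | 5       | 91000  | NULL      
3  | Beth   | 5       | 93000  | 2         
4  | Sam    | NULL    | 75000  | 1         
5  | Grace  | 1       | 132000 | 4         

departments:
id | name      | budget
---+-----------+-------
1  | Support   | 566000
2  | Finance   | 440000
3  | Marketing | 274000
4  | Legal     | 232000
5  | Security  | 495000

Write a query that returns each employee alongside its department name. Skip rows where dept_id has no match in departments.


INNER JOIN keeps only employees rows whose dept_id matches an id in departments. Walk through each employee:
  - employee 1 (Victor): dept_id=4 -> matches Legal
  - employee 2 (Dana): dept_id=5 -> matches Security
  - employee 3 (Beth): dept_id=5 -> matches Security
  - employee 4 (Sam): dept_id=NULL, no match -> dropped
  - employee 5 (Grace): dept_id=1 -> matches Support
So 1 of 5 rows is dropped.

SQL:
SELECT a.name, b.name AS department
FROM employees a
INNER JOIN departments b ON a.dept_id = b.id

Result:
name   | department
-------+-----------
Victor | Legal     
Dana   | Security  
Beth   | Security  
Grace  | Support   


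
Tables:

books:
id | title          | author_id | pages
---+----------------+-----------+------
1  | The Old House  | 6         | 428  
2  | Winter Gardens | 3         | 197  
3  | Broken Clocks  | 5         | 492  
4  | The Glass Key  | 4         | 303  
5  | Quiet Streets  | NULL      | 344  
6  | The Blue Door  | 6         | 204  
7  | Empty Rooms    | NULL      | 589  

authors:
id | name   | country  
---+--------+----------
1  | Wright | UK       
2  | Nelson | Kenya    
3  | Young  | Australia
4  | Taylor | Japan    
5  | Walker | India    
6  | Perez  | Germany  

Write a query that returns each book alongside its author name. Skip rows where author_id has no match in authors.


INNER JOIN keeps only books rows whose author_id matches an id in authors. Walk through each book:
  - book 1 (The Old House): author_id=6 -> matches Perez
  - book 2 (Winter Gardens): author_id=3 -> matches Young
  - book 3 (Broken Clocks): author_id=5 -> matches Walker
  - book 4 (The Glass Key): author_id=4 -> matches Taylor
  - book 5 (Quiet Streets): author_id=NULL, no match -> dropped
  - book 6 (The Blue Door): author_id=6 -> matches Perez
  - book 7 (Empty Rooms): author_id=NULL, no match -> dropped
So 2 of 7 rows are dropped.

SQL:
SELECT a.title, b.name AS author
FROM books a
INNER JOIN authors b ON a.author_id = b.id

Result:
title          | author
---------------+-------
The Old House  | Perez 
Winter Gardens | Young 
Broken Clocks  | Walker
The Glass Key  | Taylor
The Blue Door  | Perez 


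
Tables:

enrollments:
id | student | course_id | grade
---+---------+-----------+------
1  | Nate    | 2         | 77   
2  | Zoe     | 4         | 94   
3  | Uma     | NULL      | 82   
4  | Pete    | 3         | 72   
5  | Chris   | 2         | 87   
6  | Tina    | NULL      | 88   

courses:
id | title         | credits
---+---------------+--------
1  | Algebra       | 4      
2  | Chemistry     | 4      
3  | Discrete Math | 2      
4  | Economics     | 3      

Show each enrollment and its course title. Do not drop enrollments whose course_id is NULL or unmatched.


LEFT JOIN keeps every row from enrollments (the left table); where course_id has no match in courses, the course columns become NULL. Walk through each enrollment:
  - enrollment 1 (Nate): course_id=2 -> matches Chemistry
  - enrollment 2 (Zoe): course_id=4 -> matches Economics
  - enrollment 3 (Uma): course_id=NULL, no match -> kept with NULL
  - enrollment 4 (Pete): course_id=3 -> matches Discrete Math
  - enrollment 5 (Chris): course_id=2 -> matches Chemistry
  - enrollment 6 (Tina): course_id=NULL, no match -> kept with NULL
All 6 rows appear; 2 have NULL course.

SQL:
SELECT a.student, b.title AS course
FROM enrollments a
LEFT JOIN courses b ON a.course_id = b.id

Result:
student | course       
--------+--------------
Nate    | Chemistry    
Zoe     | Economics    
Uma     | NULL         
Pete    | Discrete Math
Chris   | Chemistry    
Tina    | NULL         


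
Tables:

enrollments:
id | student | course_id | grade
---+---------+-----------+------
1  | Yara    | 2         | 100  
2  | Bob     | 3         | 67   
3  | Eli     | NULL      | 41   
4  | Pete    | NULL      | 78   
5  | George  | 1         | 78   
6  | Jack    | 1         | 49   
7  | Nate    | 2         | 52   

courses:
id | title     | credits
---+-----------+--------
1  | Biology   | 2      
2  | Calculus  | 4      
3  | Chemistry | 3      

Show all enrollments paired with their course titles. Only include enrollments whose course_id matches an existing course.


INNER JOIN keeps only enrollments rows whose course_id matches an id in courses. Walk through each enrollment:
  - enrollment 1 (Yara): course_id=2 -> matches Calculus
  - enrollment 2 (Bob): course_id=3 -> matches Chemistry
  - enrollment 3 (Eli): course_id=NULL, no match -> dropped
  - enrollment 4 (Pete): course_id=NULL, no match -> dropped
  - enrollment 5 (George): course_id=1 -> matches Biology
  - enrollment 6 (Jack): course_id=1 -> matches Biology
  - enrollment 7 (Nate): course_id=2 -> matches Calculus
So 2 of 7 rows are dropped.

SQL:
SELECT a.student, b.title AS course
FROM enrollments a
INNER JOIN courses b ON a.course_id = b.id

Result:
student | course   
--------+----------
Yara    | Calculus 
Bob     | Chemistry
George  | Biology  
Jack    | Biology  
Nate    | Calculus 


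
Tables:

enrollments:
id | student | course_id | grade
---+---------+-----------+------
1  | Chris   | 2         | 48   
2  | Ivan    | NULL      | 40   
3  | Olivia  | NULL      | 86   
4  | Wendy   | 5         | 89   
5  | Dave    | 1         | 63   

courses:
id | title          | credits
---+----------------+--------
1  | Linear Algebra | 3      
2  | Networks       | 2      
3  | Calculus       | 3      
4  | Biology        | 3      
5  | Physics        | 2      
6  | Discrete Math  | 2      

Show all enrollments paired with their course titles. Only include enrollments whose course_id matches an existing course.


INNER JOIN keeps only enrollments rows whose course_id matches an id in courses. Walk through each enrollment:
  - enrollment 1 (Chris): course_id=2 -> matches Networks
  - enrollment 2 (Ivan): course_id=NULL, no match -> dropped
  - enrollment 3 (Olivia): course_id=NULL, no match -> dropped
  - enrollment 4 (Wendy): course_id=5 -> matches Physics
  - enrollment 5 (Dave): course_id=1 -> matches Linear Algebra
So 2 of 5 rows are dropped.

SQL:
SELECT a.student, b.title AS course
FROM enrollments a
INNER JOIN courses b ON a.course_id = b.id

Result:
student | course        
--------+---------------
Chris   | Networks      
Wendy   | Physics       
Dave    | Linear Algebra


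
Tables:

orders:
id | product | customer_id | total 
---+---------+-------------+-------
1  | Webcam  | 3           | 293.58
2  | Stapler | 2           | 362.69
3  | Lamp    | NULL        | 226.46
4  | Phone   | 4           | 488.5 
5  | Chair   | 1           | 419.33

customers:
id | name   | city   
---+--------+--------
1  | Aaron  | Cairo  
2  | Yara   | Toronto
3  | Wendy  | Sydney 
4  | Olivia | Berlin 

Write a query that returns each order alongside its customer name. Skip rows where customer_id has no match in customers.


INNER JOIN keeps only orders rows whose customer_id matches an id in customers. Walk through each order:
  - order 1 (Webcam): customer_id=3 -> matches Wendy
  - order 2 (Stapler): customer_id=2 -> matches Yara
  - order 3 (Lamp): customer_id=NULL, no match -> dropped
  - order 4 (Phone): customer_id=4 -> matches Olivia
  - order 5 (Chair): customer_id=1 -> matches Aaron
So 1 of 5 rows is dropped.

SQL:
SELECT a.product, b.name AS customer
FROM orders a
INNER JOIN customers b ON a.customer_id = b.id

Result:
product | customer
--------+---------
Webcam  | Wendy   
Stapler | Yara    
Phone   | Olivia  
Chair   | Aaron   


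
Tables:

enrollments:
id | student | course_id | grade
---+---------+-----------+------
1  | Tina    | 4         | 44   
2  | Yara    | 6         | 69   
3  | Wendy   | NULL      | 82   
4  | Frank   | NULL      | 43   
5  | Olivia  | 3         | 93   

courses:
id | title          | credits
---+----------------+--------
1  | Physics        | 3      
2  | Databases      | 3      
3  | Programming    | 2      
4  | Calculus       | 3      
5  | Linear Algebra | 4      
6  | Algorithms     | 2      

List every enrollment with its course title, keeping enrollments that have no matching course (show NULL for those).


LEFT JOIN keeps every row from enrollments (the left table); where course_id has no match in courses, the course columns become NULL. Walk through each enrollment:
  - enrollment 1 (Tina): course_id=4 -> matches Calculus
  - enrollment 2 (Yara): course_id=6 -> matches Algorithms
  - enrollment 3 (Wendy): course_id=NULL, no match -> kept with NULL
  - enrollment 4 (Frank): course_id=NULL, no match -> kept with NULL
  - enrollment 5 (Olivia): course_id=3 -> matches Programming
All 5 rows appear; 2 have NULL course.

SQL:
SELECT a.student, b.title AS course
FROM enrollments a
LEFT JOIN courses b ON a.course_id = b.id

Result:
student | course     
--------+------------
Tina    | Calculus   
Yara    | Algorithms 
Wendy   | NULL       
Frank   | NULL       
Olivia  | Programming


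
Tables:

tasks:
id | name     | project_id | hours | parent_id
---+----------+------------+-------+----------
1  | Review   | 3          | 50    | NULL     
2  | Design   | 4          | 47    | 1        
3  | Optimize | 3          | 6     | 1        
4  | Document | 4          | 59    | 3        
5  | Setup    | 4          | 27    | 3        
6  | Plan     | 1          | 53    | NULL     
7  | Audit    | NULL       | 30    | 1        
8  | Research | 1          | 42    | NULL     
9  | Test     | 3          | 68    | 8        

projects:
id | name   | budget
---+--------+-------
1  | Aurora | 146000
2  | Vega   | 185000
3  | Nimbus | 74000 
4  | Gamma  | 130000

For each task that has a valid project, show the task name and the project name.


INNER JOIN keeps only tasks rows whose project_id matches an id in projects. Walk through each task:
  - task 1 (Review): project_id=3 -> matches Nimbus
  - task 2 (Design): project_id=4 -> matches Gamma
  - task 3 (Optimize): project_id=3 -> matches Nimbus
  - task 4 (Document): project_id=4 -> matches Gamma
  - task 5 (Setup): project_id=4 -> matches Gamma
  - task 6 (Plan): project_id=1 -> matches Aurora
  - task 7 (Audit): project_id=NULL, no match -> dropped
  - task 8 (Research): project_id=1 -> matches Aurora
  - task 9 (Test): project_id=3 -> matches Nimbus
So 1 of 9 rows is dropped.

SQL:
SELECT a.name, b.name AS project
FROM tasks a
INNER JOIN projects b ON a.project_id = b.id

Result:
name     | project
---------+--------
Review   | Nimbus 
Design   | Gamma  
Optimize | Nimbus 
Document | Gamma  
Setup    | Gamma  
Plan     | Aurora 
Research | Aurora 
Test     | Nimbus 


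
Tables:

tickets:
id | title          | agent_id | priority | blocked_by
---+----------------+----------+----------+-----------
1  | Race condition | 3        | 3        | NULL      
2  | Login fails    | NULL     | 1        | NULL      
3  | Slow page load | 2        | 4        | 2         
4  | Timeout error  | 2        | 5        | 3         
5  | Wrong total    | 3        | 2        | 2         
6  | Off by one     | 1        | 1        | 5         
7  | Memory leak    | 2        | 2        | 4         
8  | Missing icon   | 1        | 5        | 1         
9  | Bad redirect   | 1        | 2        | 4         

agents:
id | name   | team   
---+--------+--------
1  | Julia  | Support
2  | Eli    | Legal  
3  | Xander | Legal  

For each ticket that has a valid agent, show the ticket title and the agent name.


INNER JOIN keeps only tickets rows whose agent_id matches an id in agents. Walk through each ticket:
  - ticket 1 (Race condition): agent_id=3 -> matches Xander
  - ticket 2 (Login fails): agent_id=NULL, no match -> dropped
  - ticket 3 (Slow page load): agent_id=2 -> matches Eli
  - ticket 4 (Timeout error): agent_id=2 -> matches Eli
  - ticket 5 (Wrong total): agent_id=3 -> matches Xander
  - ticket 6 (Off by one): agent_id=1 -> matches Julia
  - ticket 7 (Memory leak): agent_id=2 -> matches Eli
  - ticket 8 (Missing icon): agent_id=1 -> matches Julia
  - ticket 9 (Bad redirect): agent_id=1 -> matches Julia
So 1 of 9 rows is dropped.

SQL:
SELECT a.title, b.name AS agent
FROM tickets a
INNER JOIN agents b ON a.agent_id = b.id

Result:
title          | agent 
---------------+-------
Race condition | Xander
Slow page load | Eli   
Timeout error  | Eli   
Wrong total    | Xander
Off by one     | Julia 
Memory leak    | Eli   
Missing icon   | Julia 
Bad redirect   | Julia 


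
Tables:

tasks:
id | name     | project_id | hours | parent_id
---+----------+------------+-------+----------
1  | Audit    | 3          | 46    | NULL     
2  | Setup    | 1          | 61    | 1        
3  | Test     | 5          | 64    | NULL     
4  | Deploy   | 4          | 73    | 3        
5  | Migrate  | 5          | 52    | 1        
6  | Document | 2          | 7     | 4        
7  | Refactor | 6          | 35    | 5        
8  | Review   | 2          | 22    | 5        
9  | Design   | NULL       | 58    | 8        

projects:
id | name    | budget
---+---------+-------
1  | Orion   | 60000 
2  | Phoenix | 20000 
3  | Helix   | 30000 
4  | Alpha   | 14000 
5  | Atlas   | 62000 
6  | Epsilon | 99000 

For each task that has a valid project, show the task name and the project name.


INNER JOIN keeps only tasks rows whose project_id matches an id in projects. Walk through each task:
  - task 1 (Audit): project_id=3 -> matches Helix
  - task 2 (Setup): project_id=1 -> matches Orion
  - task 3 (Test): project_id=5 -> matches Atlas
  - task 4 (Deploy): project_id=4 -> matches Alpha
  - task 5 (Migrate): project_id=5 -> matches Atlas
  - task 6 (Document): project_id=2 -> matches Phoenix
  - task 7 (Refactor): project_id=6 -> matches Epsilon
  - task 8 (Review): project_id=2 -> matches Phoenix
  - task 9 (Design): project_id=NULL, no match -> dropped
So 1 of 9 rows is dropped.

SQL:
SELECT a.name, b.name AS project
FROM tasks a
INNER JOIN projects b ON a.project_id = b.id

Result:
name     | project
---------+--------
Audit    | Helix  
Setup    | Orion  
Test     | Atlas  
Deploy   | Alpha  
Migrate  | Atlas  
Document | Phoenix
Refactor | Epsilon
Review   | Phoenix


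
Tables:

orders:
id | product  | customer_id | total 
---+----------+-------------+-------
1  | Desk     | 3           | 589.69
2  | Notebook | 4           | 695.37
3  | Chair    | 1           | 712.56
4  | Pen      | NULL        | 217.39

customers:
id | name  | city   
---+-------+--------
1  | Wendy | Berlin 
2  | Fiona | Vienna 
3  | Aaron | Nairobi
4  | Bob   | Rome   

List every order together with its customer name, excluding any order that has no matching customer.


INNER JOIN keeps only orders rows whose customer_id matches an id in customers. Walk through each order:
  - order 1 (Desk): customer_id=3 -> matches Aaron
  - order 2 (Notebook): customer_id=4 -> matches Bob
  - order 3 (Chair): customer_id=1 -> matches Wendy
  - order 4 (Pen): customer_id=NULL, no match -> dropped
So 1 of 4 rows is dropped.

SQL:
SELECT a.product, b.name AS customer
FROM orders a
INNER JOIN customers b ON a.customer_id = b.id

Result:
product  | customer
---------+---------
Desk     | Aaron   
Notebook | Bob     
Chair    | Wendy   
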